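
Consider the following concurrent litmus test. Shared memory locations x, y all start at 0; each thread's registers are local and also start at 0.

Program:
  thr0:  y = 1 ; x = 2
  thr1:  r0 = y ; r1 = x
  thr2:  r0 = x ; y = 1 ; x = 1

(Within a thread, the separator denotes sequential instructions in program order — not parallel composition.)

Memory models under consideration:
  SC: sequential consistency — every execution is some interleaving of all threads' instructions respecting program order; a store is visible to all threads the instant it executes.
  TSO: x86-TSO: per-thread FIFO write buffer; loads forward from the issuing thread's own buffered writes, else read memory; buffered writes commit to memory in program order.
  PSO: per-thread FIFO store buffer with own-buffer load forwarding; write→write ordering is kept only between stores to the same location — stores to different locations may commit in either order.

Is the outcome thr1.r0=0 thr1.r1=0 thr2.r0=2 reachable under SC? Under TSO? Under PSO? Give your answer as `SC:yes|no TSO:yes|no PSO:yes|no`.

outcome vector order: (thr1.r0,thr1.r1,thr2.r0)
SC: 12 outcomes — {(0,0,0); (0,0,2); (0,1,0); (0,1,2); (0,2,0); (0,2,2); (1,0,0); (1,0,2); (1,1,0); (1,1,2); (1,2,0); (1,2,2)}
TSO: 12 outcomes — {(0,0,0); (0,0,2); (0,1,0); (0,1,2); (0,2,0); (0,2,2); (1,0,0); (1,0,2); (1,1,0); (1,1,2); (1,2,0); (1,2,2)}
PSO: 12 outcomes — {(0,0,0); (0,0,2); (0,1,0); (0,1,2); (0,2,0); (0,2,2); (1,0,0); (1,0,2); (1,1,0); (1,1,2); (1,2,0); (1,2,2)}
target (0,0,2) ∈ {SC,TSO,PSO}

SC:yes TSO:yes PSO:yes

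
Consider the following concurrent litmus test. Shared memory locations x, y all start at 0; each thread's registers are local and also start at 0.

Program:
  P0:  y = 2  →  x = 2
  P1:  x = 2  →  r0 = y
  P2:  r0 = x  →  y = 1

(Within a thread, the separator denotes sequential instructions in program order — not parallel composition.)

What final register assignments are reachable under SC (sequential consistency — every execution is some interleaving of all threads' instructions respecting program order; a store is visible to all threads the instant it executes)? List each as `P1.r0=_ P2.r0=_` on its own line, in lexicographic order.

P1.r0=0 P2.r0=0
P1.r0=0 P2.r0=2
P1.r0=1 P2.r0=0
P1.r0=1 P2.r0=2
P1.r0=2 P2.r0=0
P1.r0=2 P2.r0=2

outcome vector order: (P1.r0,P2.r0)
|SC outcomes| = 6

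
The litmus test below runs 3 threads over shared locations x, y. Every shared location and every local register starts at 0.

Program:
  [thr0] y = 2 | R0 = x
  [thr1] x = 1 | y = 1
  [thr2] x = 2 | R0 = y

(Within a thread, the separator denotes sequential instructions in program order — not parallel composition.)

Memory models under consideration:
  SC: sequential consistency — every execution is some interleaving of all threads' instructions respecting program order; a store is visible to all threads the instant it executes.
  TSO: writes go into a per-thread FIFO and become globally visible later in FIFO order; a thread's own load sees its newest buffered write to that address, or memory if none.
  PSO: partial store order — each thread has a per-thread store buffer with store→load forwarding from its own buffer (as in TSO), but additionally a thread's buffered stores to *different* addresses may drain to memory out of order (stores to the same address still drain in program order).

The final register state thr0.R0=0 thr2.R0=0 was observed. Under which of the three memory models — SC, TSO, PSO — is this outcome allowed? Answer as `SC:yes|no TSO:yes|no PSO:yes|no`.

SC:no TSO:yes PSO:yes

outcome vector order: (thr0.R0,thr2.R0)
[SC] allowed = {0/1, 0/2, 1/0, 1/1, 1/2, 2/0, 2/1, 2/2}
[TSO] allowed = {0/0, 0/1, 0/2, 1/0, 1/1, 1/2, 2/0, 2/1, 2/2}
[PSO] allowed = {0/0, 0/1, 0/2, 1/0, 1/1, 1/2, 2/0, 2/1, 2/2}
target 0/0 ∈ {TSO,PSO}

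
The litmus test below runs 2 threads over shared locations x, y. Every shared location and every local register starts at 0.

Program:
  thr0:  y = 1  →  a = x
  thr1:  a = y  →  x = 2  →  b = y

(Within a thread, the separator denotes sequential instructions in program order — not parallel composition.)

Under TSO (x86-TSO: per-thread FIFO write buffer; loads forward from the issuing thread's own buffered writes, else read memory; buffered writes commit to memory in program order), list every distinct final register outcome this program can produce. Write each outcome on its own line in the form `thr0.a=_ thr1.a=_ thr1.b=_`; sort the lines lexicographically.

thr0.a=0 thr1.a=0 thr1.b=0
thr0.a=0 thr1.a=0 thr1.b=1
thr0.a=0 thr1.a=1 thr1.b=1
thr0.a=2 thr1.a=0 thr1.b=0
thr0.a=2 thr1.a=0 thr1.b=1
thr0.a=2 thr1.a=1 thr1.b=1

outcome vector order: (thr0.a,thr1.a,thr1.b)
|TSO outcomes| = 6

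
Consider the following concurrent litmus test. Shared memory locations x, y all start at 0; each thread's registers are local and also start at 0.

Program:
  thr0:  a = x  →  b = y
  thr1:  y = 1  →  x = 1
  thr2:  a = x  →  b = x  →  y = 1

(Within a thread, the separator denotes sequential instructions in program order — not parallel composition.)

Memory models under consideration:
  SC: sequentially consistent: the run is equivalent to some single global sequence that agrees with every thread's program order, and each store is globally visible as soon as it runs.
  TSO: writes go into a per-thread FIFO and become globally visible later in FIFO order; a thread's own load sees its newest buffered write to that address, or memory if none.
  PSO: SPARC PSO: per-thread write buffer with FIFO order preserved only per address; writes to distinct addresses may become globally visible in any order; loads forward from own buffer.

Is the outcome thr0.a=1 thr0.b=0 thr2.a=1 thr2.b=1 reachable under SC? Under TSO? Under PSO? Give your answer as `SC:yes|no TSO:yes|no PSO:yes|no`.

SC:no TSO:no PSO:yes

outcome vector order: (thr0.a,thr0.b,thr2.a,thr2.b)
[SC] allowed = {(0,0,0,0), (0,0,0,1), (0,0,1,1), (0,1,0,0), (0,1,0,1), (0,1,1,1), (1,1,0,0), (1,1,0,1), (1,1,1,1)}
[TSO] allowed = {(0,0,0,0), (0,0,0,1), (0,0,1,1), (0,1,0,0), (0,1,0,1), (0,1,1,1), (1,1,0,0), (1,1,0,1), (1,1,1,1)}
[PSO] allowed = {(0,0,0,0), (0,0,0,1), (0,0,1,1), (0,1,0,0), (0,1,0,1), (0,1,1,1), (1,0,0,0), (1,0,0,1), (1,0,1,1), (1,1,0,0), (1,1,0,1), (1,1,1,1)}
target (1,0,1,1) ∈ {PSO}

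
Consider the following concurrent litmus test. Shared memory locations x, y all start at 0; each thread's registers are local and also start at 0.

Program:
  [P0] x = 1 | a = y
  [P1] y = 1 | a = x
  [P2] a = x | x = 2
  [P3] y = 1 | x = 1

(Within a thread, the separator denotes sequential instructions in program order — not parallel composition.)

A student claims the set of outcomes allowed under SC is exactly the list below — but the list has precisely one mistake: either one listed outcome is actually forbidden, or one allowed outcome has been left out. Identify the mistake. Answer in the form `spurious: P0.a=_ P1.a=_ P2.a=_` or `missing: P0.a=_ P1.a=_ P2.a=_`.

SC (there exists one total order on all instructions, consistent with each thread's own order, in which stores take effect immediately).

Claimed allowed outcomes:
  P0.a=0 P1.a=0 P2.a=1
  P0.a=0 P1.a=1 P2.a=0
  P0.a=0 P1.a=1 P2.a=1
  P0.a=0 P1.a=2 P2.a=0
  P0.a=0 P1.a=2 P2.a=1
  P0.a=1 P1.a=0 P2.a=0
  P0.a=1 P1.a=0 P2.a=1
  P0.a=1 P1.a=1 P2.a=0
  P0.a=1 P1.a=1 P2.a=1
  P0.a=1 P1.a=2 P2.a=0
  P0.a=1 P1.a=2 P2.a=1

outcome vector order: (P0.a,P1.a,P2.a)
[SC] allowed = {<0 1 0>; <0 1 1>; <0 2 0>; <0 2 1>; <1 0 0>; <1 0 1>; <1 1 0>; <1 1 1>; <1 2 0>; <1 2 1>}
claimed∖SC = {<0 0 1>}

spurious: P0.a=0 P1.a=0 P2.a=1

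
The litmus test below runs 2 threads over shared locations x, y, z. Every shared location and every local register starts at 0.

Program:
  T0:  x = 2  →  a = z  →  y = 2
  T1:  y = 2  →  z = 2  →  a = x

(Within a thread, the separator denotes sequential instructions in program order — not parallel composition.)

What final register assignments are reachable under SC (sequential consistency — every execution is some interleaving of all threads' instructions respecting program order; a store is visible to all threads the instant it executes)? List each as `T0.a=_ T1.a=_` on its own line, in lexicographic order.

T0.a=0 T1.a=2
T0.a=2 T1.a=0
T0.a=2 T1.a=2

outcome vector order: (T0.a,T1.a)
|SC outcomes| = 3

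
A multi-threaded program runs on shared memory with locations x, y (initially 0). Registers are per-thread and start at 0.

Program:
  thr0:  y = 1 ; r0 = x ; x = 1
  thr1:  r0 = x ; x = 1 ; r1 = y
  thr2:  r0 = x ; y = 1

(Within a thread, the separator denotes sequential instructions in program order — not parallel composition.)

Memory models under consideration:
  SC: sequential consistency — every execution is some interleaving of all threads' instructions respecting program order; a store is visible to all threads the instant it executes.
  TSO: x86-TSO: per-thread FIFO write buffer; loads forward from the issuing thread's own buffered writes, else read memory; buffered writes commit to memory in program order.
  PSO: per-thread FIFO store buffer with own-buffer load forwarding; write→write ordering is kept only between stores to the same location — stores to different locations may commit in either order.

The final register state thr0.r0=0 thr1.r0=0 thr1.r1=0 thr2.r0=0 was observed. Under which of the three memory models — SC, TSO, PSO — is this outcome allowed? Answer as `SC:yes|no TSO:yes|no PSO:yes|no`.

outcome vector order: (thr0.r0,thr1.r0,thr1.r1,thr2.r0)
[SC] allowed = {(0,0,1,0) (0,0,1,1) (0,1,1,0) (0,1,1,1) (1,0,0,0) (1,0,0,1) (1,0,1,0) (1,0,1,1)}
[TSO] allowed = {(0,0,0,0) (0,0,0,1) (0,0,1,0) (0,0,1,1) (0,1,1,0) (0,1,1,1) (1,0,0,0) (1,0,0,1) (1,0,1,0) (1,0,1,1)}
[PSO] allowed = {(0,0,0,0) (0,0,0,1) (0,0,1,0) (0,0,1,1) (0,1,0,0) (0,1,0,1) (0,1,1,0) (0,1,1,1) (1,0,0,0) (1,0,0,1) (1,0,1,0) (1,0,1,1)}
target (0,0,0,0) ∈ {TSO,PSO}

SC:no TSO:yes PSO:yes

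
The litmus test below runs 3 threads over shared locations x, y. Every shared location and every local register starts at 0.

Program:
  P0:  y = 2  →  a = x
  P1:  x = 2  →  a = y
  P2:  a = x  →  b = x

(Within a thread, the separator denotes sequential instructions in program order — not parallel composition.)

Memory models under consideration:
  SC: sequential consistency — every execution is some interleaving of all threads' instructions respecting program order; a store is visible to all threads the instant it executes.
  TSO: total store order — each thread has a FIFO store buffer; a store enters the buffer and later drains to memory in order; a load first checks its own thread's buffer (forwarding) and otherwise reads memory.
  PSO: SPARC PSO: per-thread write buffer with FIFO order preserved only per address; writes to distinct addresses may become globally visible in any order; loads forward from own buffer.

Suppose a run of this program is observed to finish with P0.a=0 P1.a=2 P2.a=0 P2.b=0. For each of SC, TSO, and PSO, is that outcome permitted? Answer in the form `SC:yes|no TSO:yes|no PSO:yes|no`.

outcome vector order: (P0.a,P1.a,P2.a,P2.b)
SC (9): 0200, 0202, 0222, 2000, 2002, 2022, 2200, 2202, 2222
TSO (12): 0000, 0002, 0022, 0200, 0202, 0222, 2000, 2002, 2022, 2200, 2202, 2222
PSO (12): 0000, 0002, 0022, 0200, 0202, 0222, 2000, 2002, 2022, 2200, 2202, 2222
target 0200 ∈ {SC,TSO,PSO}

SC:yes TSO:yes PSO:yes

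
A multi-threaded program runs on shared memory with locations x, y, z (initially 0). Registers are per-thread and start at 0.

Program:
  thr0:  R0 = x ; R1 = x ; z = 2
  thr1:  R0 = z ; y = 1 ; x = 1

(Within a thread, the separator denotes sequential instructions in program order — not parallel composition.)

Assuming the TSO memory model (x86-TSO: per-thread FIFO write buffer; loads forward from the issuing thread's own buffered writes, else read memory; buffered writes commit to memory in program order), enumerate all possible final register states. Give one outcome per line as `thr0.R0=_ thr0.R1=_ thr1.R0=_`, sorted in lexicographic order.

outcome vector order: (thr0.R0,thr0.R1,thr1.R0)
|TSO outcomes| = 4

thr0.R0=0 thr0.R1=0 thr1.R0=0
thr0.R0=0 thr0.R1=0 thr1.R0=2
thr0.R0=0 thr0.R1=1 thr1.R0=0
thr0.R0=1 thr0.R1=1 thr1.R0=0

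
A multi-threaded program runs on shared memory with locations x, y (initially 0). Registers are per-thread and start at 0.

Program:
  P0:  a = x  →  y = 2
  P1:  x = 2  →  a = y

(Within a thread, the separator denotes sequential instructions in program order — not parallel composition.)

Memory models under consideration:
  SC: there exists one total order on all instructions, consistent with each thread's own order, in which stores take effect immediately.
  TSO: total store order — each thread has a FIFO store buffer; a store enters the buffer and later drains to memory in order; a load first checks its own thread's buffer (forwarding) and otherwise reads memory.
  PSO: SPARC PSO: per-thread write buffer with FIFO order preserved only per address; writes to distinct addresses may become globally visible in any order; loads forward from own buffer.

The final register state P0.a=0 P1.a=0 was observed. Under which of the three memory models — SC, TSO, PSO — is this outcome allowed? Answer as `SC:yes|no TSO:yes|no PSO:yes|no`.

SC:yes TSO:yes PSO:yes

outcome vector order: (P0.a,P1.a)
[SC] allowed = {00, 02, 20, 22}
[TSO] allowed = {00, 02, 20, 22}
[PSO] allowed = {00, 02, 20, 22}
target 00 ∈ {SC,TSO,PSO}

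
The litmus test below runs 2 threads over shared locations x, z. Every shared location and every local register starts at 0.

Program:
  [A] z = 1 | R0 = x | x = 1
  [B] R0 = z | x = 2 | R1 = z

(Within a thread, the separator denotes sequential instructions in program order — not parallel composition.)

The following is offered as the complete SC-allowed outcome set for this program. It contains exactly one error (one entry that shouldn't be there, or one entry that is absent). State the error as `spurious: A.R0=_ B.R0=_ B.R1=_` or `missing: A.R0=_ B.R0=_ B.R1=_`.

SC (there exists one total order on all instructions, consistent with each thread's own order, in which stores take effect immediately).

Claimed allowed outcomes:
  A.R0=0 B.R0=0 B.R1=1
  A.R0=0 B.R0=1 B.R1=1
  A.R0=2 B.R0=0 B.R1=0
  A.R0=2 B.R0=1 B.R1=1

outcome vector order: (A.R0,B.R0,B.R1)
under SC → 001, 011, 200, 201, 211
SC∖claimed = {201}

missing: A.R0=2 B.R0=0 B.R1=1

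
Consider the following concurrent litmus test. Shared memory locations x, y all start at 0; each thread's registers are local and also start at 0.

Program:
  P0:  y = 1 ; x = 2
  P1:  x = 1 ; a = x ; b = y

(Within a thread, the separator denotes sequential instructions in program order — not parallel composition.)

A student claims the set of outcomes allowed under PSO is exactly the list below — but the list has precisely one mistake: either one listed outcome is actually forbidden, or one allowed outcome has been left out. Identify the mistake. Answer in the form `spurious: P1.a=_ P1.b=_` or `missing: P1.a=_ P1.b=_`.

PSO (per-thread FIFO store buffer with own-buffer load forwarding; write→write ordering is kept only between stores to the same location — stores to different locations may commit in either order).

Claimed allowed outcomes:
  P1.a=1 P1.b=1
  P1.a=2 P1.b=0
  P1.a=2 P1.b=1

outcome vector order: (P1.a,P1.b)
under PSO → 10, 11, 20, 21
PSO∖claimed = {10}

missing: P1.a=1 P1.b=0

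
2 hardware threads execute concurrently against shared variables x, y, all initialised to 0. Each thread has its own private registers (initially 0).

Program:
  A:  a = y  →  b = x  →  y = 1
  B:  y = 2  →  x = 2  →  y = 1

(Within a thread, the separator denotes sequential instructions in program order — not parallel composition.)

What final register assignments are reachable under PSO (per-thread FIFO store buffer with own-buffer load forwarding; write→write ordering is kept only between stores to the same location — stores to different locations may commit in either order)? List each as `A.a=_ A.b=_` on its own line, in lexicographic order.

outcome vector order: (A.a,A.b)
|PSO outcomes| = 6

A.a=0 A.b=0
A.a=0 A.b=2
A.a=1 A.b=0
A.a=1 A.b=2
A.a=2 A.b=0
A.a=2 A.b=2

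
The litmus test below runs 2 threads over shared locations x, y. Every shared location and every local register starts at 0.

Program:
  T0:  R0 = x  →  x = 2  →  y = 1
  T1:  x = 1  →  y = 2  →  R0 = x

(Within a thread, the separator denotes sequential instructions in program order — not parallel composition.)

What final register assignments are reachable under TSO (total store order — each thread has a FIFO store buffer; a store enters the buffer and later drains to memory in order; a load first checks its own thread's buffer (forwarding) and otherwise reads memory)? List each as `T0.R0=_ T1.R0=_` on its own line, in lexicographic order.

outcome vector order: (T0.R0,T1.R0)
|TSO outcomes| = 4

T0.R0=0 T1.R0=1
T0.R0=0 T1.R0=2
T0.R0=1 T1.R0=1
T0.R0=1 T1.R0=2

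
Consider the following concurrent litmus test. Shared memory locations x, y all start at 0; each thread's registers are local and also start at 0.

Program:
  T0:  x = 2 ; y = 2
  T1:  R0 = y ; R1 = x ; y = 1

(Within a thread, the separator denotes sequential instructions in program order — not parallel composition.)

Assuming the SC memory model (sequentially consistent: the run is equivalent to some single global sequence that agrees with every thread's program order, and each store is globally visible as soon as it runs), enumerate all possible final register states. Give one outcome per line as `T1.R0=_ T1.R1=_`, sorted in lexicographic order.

T1.R0=0 T1.R1=0
T1.R0=0 T1.R1=2
T1.R0=2 T1.R1=2

outcome vector order: (T1.R0,T1.R1)
|SC outcomes| = 3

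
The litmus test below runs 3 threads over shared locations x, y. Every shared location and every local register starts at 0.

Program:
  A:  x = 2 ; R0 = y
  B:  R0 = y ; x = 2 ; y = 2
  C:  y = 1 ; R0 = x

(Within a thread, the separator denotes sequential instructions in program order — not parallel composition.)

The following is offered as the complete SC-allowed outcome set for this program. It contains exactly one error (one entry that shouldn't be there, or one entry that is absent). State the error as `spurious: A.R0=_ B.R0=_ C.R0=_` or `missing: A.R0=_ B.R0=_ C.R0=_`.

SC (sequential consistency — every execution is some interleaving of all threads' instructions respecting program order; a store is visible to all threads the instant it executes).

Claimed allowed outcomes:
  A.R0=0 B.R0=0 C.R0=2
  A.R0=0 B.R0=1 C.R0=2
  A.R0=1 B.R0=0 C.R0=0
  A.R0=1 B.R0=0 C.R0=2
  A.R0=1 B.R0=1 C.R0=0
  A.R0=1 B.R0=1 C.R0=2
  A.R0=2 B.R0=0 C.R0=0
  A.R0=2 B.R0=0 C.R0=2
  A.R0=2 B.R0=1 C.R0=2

outcome vector order: (A.R0,B.R0,C.R0)
under SC → (0,0,2); (0,1,2); (1,0,0); (1,0,2); (1,1,0); (1,1,2); (2,0,0); (2,0,2); (2,1,0); (2,1,2)
SC∖claimed = {(2,1,0)}

missing: A.R0=2 B.R0=1 C.R0=0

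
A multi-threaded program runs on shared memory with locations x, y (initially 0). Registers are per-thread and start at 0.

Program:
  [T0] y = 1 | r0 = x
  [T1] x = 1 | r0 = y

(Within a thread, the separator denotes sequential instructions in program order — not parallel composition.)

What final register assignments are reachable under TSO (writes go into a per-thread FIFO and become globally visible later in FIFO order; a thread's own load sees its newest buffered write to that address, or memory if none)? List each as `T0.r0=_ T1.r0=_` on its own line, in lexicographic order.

T0.r0=0 T1.r0=0
T0.r0=0 T1.r0=1
T0.r0=1 T1.r0=0
T0.r0=1 T1.r0=1

outcome vector order: (T0.r0,T1.r0)
|TSO outcomes| = 4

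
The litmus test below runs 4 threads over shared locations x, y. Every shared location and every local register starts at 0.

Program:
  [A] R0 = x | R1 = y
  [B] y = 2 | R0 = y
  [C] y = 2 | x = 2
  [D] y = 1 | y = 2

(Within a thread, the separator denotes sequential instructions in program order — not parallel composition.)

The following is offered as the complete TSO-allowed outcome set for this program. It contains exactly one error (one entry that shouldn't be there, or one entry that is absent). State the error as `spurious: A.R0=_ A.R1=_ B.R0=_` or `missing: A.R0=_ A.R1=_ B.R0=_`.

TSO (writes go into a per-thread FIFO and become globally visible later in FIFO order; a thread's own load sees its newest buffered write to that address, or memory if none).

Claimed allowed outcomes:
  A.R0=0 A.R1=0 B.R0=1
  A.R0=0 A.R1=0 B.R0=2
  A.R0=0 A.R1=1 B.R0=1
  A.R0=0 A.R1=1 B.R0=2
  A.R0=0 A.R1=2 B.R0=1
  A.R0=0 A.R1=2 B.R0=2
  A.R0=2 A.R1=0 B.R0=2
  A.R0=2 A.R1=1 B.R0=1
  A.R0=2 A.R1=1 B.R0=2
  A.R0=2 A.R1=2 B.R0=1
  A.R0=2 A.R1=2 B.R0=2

outcome vector order: (A.R0,A.R1,B.R0)
[TSO] allowed = {<0 0 1>; <0 0 2>; <0 1 1>; <0 1 2>; <0 2 1>; <0 2 2>; <2 1 1>; <2 1 2>; <2 2 1>; <2 2 2>}
claimed∖TSO = {<2 0 2>}

spurious: A.R0=2 A.R1=0 B.R0=2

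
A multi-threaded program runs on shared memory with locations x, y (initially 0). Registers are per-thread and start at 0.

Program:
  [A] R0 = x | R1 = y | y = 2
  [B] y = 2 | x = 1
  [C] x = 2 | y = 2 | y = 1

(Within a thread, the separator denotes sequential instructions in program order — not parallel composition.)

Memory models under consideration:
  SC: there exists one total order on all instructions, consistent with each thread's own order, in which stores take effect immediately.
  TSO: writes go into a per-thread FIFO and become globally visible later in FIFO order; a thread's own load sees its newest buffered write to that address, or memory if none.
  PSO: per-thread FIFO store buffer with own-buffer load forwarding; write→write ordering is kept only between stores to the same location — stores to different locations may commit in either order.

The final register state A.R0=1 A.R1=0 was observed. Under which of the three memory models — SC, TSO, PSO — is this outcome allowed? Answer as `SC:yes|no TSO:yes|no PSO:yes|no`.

outcome vector order: (A.R0,A.R1)
SC: 8 outcomes — {00 01 02 11 12 20 21 22}
TSO: 8 outcomes — {00 01 02 11 12 20 21 22}
PSO: 9 outcomes — {00 01 02 10 11 12 20 21 22}
target 10 ∈ {PSO}

SC:no TSO:no PSO:yes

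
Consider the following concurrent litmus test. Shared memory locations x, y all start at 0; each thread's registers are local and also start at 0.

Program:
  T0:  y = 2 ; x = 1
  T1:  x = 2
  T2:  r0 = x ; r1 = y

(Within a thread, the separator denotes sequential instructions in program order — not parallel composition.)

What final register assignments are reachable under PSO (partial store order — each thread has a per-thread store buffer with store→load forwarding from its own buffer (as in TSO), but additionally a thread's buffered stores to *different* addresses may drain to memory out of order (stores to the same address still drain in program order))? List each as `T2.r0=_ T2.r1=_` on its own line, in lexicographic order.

T2.r0=0 T2.r1=0
T2.r0=0 T2.r1=2
T2.r0=1 T2.r1=0
T2.r0=1 T2.r1=2
T2.r0=2 T2.r1=0
T2.r0=2 T2.r1=2

outcome vector order: (T2.r0,T2.r1)
|PSO outcomes| = 6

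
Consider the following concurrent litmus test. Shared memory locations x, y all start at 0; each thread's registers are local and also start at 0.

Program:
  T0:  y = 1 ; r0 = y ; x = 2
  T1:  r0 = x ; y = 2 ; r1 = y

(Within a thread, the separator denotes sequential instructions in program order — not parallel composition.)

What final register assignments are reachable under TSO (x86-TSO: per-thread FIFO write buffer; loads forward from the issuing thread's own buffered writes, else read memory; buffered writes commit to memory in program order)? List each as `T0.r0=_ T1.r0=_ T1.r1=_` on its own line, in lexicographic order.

outcome vector order: (T0.r0,T1.r0,T1.r1)
|TSO outcomes| = 4

T0.r0=1 T1.r0=0 T1.r1=1
T0.r0=1 T1.r0=0 T1.r1=2
T0.r0=1 T1.r0=2 T1.r1=2
T0.r0=2 T1.r0=0 T1.r1=2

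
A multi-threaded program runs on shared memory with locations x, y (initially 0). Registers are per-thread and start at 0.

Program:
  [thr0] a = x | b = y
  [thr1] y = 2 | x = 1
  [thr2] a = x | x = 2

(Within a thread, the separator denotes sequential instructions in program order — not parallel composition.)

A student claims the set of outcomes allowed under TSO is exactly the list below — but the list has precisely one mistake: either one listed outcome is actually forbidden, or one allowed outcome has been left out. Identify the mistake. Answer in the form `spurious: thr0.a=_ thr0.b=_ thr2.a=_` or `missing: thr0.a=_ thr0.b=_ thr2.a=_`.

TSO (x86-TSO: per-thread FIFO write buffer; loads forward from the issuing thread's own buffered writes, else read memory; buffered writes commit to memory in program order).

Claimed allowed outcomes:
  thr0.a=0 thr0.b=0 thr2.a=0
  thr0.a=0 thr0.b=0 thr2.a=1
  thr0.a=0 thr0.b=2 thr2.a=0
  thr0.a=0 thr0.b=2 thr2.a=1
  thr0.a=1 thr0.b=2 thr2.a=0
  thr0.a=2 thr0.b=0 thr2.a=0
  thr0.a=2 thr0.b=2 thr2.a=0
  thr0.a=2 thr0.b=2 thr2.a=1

missing: thr0.a=1 thr0.b=2 thr2.a=1

outcome vector order: (thr0.a,thr0.b,thr2.a)
[TSO] allowed = {0/0/0; 0/0/1; 0/2/0; 0/2/1; 1/2/0; 1/2/1; 2/0/0; 2/2/0; 2/2/1}
TSO∖claimed = {1/2/1}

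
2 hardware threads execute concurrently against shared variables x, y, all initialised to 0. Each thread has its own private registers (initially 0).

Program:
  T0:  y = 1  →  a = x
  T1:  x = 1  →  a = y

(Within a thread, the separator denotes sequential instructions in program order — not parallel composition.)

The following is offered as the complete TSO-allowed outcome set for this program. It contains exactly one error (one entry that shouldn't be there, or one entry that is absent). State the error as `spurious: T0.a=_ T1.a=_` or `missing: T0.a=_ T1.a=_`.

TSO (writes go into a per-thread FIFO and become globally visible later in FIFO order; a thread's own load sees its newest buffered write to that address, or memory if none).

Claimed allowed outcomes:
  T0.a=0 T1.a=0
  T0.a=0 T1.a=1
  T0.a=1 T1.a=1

outcome vector order: (T0.a,T1.a)
TSO: 4 outcomes — {(0,0) (0,1) (1,0) (1,1)}
TSO∖claimed = {(1,0)}

missing: T0.a=1 T1.a=0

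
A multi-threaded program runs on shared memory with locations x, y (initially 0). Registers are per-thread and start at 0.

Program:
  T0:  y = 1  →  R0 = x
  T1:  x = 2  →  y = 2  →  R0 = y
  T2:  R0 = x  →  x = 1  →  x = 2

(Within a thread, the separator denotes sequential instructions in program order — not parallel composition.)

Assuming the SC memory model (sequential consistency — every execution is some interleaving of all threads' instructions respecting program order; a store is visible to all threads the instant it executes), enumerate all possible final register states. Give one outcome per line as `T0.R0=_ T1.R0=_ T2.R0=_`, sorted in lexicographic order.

T0.R0=0 T1.R0=2 T2.R0=0
T0.R0=0 T1.R0=2 T2.R0=2
T0.R0=1 T1.R0=1 T2.R0=0
T0.R0=1 T1.R0=1 T2.R0=2
T0.R0=1 T1.R0=2 T2.R0=0
T0.R0=1 T1.R0=2 T2.R0=2
T0.R0=2 T1.R0=1 T2.R0=0
T0.R0=2 T1.R0=1 T2.R0=2
T0.R0=2 T1.R0=2 T2.R0=0
T0.R0=2 T1.R0=2 T2.R0=2

outcome vector order: (T0.R0,T1.R0,T2.R0)
|SC outcomes| = 10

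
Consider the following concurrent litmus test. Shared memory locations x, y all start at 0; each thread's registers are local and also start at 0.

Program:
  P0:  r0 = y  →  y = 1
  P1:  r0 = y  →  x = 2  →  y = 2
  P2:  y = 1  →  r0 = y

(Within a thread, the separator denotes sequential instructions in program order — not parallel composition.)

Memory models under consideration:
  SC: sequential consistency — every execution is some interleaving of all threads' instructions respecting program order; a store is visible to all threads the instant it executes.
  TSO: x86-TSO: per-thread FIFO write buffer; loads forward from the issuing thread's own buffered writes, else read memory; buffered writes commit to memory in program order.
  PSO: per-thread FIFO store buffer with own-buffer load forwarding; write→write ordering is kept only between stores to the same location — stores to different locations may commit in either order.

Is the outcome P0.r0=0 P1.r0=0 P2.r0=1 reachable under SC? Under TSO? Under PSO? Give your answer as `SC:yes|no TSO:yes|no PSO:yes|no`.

SC:yes TSO:yes PSO:yes

outcome vector order: (P0.r0,P1.r0,P2.r0)
[SC] allowed = {001; 002; 011; 012; 101; 102; 111; 112; 201; 202; 211; 212}
[TSO] allowed = {001; 002; 011; 012; 101; 102; 111; 112; 201; 202; 211; 212}
[PSO] allowed = {001; 002; 011; 012; 101; 102; 111; 112; 201; 202; 211; 212}
target 001 ∈ {SC,TSO,PSO}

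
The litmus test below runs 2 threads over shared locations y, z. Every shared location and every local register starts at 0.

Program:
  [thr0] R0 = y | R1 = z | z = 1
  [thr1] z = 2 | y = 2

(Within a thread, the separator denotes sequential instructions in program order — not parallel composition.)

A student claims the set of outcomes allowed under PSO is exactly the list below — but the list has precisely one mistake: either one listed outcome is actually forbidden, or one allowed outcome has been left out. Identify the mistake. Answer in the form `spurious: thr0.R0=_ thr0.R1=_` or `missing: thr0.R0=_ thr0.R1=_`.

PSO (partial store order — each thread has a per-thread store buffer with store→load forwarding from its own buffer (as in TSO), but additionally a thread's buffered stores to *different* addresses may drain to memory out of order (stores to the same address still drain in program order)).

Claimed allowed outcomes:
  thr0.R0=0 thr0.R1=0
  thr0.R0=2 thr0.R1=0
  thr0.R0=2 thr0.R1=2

missing: thr0.R0=0 thr0.R1=2

outcome vector order: (thr0.R0,thr0.R1)
PSO: 4 outcomes — {(0,0) (0,2) (2,0) (2,2)}
PSO∖claimed = {(0,2)}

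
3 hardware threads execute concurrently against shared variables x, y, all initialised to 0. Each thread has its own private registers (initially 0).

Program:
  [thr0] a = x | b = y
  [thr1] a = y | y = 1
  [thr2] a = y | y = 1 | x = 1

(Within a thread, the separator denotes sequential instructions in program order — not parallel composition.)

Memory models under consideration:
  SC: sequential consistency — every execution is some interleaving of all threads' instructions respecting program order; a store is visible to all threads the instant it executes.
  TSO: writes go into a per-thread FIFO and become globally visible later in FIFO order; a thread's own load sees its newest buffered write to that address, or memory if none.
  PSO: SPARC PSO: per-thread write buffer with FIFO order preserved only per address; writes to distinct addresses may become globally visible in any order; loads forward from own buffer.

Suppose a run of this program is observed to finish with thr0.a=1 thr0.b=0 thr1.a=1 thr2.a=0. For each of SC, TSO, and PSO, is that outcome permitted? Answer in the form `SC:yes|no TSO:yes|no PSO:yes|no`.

outcome vector order: (thr0.a,thr0.b,thr1.a,thr2.a)
SC: 9 outcomes — {<0 0 0 0>; <0 0 0 1>; <0 0 1 0>; <0 1 0 0>; <0 1 0 1>; <0 1 1 0>; <1 1 0 0>; <1 1 0 1>; <1 1 1 0>}
TSO: 9 outcomes — {<0 0 0 0>; <0 0 0 1>; <0 0 1 0>; <0 1 0 0>; <0 1 0 1>; <0 1 1 0>; <1 1 0 0>; <1 1 0 1>; <1 1 1 0>}
PSO: 11 outcomes — {<0 0 0 0>; <0 0 0 1>; <0 0 1 0>; <0 1 0 0>; <0 1 0 1>; <0 1 1 0>; <1 0 0 0>; <1 0 1 0>; <1 1 0 0>; <1 1 0 1>; <1 1 1 0>}
target <1 0 1 0> ∈ {PSO}

SC:no TSO:no PSO:yes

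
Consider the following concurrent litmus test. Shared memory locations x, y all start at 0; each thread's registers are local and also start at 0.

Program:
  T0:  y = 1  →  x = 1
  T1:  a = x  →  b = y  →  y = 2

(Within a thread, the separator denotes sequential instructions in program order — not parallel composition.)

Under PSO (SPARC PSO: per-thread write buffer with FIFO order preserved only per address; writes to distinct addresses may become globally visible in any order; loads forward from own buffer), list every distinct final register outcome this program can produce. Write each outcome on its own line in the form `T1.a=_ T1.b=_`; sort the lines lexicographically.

outcome vector order: (T1.a,T1.b)
|PSO outcomes| = 4

T1.a=0 T1.b=0
T1.a=0 T1.b=1
T1.a=1 T1.b=0
T1.a=1 T1.b=1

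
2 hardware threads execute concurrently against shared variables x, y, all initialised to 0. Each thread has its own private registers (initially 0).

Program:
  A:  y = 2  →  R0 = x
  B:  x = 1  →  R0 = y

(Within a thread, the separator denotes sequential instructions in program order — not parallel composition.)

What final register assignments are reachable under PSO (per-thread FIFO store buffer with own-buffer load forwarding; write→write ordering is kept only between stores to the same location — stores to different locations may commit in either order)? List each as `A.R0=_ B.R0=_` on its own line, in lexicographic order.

A.R0=0 B.R0=0
A.R0=0 B.R0=2
A.R0=1 B.R0=0
A.R0=1 B.R0=2

outcome vector order: (A.R0,B.R0)
|PSO outcomes| = 4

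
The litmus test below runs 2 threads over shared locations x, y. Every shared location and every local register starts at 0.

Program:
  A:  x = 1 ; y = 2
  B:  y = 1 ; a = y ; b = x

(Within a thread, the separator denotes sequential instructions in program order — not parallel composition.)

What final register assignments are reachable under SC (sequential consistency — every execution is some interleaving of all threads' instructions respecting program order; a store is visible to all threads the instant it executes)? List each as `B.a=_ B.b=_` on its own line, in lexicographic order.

outcome vector order: (B.a,B.b)
|SC outcomes| = 3

B.a=1 B.b=0
B.a=1 B.b=1
B.a=2 B.b=1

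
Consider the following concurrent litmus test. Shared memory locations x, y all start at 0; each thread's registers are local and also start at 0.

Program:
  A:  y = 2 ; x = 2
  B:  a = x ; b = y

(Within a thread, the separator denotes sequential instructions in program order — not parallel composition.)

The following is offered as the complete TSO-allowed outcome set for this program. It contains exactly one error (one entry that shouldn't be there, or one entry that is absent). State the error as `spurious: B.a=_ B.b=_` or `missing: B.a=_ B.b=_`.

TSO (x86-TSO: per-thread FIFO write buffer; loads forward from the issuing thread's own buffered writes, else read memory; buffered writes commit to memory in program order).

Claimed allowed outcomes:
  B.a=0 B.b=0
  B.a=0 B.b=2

outcome vector order: (B.a,B.b)
[TSO] allowed = {00, 02, 22}
TSO∖claimed = {22}

missing: B.a=2 B.b=2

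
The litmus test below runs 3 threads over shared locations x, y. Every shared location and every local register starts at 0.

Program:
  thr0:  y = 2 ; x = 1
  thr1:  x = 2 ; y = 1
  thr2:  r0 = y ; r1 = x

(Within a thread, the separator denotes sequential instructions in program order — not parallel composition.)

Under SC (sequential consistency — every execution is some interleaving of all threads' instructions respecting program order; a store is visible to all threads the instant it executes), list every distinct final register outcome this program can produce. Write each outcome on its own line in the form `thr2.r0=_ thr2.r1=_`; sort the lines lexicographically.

thr2.r0=0 thr2.r1=0
thr2.r0=0 thr2.r1=1
thr2.r0=0 thr2.r1=2
thr2.r0=1 thr2.r1=1
thr2.r0=1 thr2.r1=2
thr2.r0=2 thr2.r1=0
thr2.r0=2 thr2.r1=1
thr2.r0=2 thr2.r1=2

outcome vector order: (thr2.r0,thr2.r1)
|SC outcomes| = 8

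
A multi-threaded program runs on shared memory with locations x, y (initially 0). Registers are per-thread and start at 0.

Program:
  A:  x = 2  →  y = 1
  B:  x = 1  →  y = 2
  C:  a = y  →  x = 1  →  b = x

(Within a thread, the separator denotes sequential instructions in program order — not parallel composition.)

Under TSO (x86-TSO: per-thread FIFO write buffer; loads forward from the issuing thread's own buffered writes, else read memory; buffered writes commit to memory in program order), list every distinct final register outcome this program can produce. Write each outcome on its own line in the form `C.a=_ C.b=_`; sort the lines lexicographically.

outcome vector order: (C.a,C.b)
|TSO outcomes| = 5

C.a=0 C.b=1
C.a=0 C.b=2
C.a=1 C.b=1
C.a=2 C.b=1
C.a=2 C.b=2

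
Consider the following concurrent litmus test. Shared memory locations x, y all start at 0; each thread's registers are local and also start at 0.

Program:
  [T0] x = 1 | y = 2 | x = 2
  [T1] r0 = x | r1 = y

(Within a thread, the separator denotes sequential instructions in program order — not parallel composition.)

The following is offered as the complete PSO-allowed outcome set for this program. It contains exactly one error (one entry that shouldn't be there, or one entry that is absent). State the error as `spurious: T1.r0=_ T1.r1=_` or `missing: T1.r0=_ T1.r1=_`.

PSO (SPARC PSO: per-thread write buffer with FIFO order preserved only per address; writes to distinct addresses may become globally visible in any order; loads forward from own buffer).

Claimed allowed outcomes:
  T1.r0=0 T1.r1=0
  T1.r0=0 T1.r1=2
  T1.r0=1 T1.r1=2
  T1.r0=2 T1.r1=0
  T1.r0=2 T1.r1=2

outcome vector order: (T1.r0,T1.r1)
under PSO → <0 0>; <0 2>; <1 0>; <1 2>; <2 0>; <2 2>
PSO∖claimed = {<1 0>}

missing: T1.r0=1 T1.r1=0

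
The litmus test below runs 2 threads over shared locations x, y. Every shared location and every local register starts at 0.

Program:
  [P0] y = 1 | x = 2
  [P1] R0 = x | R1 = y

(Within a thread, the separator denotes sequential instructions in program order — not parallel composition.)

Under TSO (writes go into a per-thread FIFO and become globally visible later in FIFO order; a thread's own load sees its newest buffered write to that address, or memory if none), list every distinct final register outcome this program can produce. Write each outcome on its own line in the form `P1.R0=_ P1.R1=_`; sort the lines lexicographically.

P1.R0=0 P1.R1=0
P1.R0=0 P1.R1=1
P1.R0=2 P1.R1=1

outcome vector order: (P1.R0,P1.R1)
|TSO outcomes| = 3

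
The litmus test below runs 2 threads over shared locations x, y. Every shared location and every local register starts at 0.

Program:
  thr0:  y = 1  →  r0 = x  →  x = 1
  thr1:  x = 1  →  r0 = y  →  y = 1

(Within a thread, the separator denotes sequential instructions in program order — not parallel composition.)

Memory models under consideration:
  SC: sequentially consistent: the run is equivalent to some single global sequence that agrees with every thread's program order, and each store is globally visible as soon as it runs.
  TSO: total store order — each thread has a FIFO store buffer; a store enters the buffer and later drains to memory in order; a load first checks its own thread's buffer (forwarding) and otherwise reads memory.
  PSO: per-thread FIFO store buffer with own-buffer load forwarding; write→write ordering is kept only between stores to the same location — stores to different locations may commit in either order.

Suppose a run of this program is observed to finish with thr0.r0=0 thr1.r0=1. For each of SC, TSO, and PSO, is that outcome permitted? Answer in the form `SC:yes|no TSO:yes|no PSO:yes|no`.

outcome vector order: (thr0.r0,thr1.r0)
[SC] allowed = {01 10 11}
[TSO] allowed = {00 01 10 11}
[PSO] allowed = {00 01 10 11}
target 01 ∈ {SC,TSO,PSO}

SC:yes TSO:yes PSO:yes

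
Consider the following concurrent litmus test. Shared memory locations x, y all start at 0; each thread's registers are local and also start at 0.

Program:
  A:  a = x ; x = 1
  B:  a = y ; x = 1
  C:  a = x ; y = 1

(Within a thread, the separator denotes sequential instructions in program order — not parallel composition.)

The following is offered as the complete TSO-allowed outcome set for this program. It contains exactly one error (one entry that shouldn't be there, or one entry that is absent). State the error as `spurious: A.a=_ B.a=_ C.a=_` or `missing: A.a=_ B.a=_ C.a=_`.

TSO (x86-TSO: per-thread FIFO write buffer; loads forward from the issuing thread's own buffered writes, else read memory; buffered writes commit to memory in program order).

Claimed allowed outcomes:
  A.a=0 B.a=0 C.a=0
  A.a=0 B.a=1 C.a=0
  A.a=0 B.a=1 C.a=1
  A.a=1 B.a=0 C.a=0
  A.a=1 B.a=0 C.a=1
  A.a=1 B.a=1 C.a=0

outcome vector order: (A.a,B.a,C.a)
under TSO → <0 0 0>; <0 0 1>; <0 1 0>; <0 1 1>; <1 0 0>; <1 0 1>; <1 1 0>
TSO∖claimed = {<0 0 1>}

missing: A.a=0 B.a=0 C.a=1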